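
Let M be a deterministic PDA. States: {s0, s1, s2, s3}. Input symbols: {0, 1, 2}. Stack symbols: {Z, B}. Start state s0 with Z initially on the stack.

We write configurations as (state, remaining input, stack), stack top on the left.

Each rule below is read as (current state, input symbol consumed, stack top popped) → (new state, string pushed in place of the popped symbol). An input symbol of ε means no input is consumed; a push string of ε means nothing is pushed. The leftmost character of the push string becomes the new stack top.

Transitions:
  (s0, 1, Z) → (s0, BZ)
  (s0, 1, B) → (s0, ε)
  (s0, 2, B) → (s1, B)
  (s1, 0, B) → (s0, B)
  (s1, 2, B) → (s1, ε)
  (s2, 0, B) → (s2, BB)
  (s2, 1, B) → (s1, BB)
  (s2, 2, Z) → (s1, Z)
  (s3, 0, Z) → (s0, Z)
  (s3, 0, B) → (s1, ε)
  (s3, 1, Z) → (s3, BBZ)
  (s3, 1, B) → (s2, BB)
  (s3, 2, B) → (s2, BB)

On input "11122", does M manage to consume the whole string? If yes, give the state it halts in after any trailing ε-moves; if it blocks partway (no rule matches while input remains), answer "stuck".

(s0, 11122, Z)
  read 1, top Z: go to s0, push BZ → (s0, 1122, BZ)
  read 1, top B: go to s0, push ε → (s0, 122, Z)
  read 1, top Z: go to s0, push BZ → (s0, 22, BZ)
  read 2, top B: go to s1, push B → (s1, 2, BZ)
  read 2, top B: go to s1, push ε → (s1, ε, Z)
All input consumed; M is in state s1.

s1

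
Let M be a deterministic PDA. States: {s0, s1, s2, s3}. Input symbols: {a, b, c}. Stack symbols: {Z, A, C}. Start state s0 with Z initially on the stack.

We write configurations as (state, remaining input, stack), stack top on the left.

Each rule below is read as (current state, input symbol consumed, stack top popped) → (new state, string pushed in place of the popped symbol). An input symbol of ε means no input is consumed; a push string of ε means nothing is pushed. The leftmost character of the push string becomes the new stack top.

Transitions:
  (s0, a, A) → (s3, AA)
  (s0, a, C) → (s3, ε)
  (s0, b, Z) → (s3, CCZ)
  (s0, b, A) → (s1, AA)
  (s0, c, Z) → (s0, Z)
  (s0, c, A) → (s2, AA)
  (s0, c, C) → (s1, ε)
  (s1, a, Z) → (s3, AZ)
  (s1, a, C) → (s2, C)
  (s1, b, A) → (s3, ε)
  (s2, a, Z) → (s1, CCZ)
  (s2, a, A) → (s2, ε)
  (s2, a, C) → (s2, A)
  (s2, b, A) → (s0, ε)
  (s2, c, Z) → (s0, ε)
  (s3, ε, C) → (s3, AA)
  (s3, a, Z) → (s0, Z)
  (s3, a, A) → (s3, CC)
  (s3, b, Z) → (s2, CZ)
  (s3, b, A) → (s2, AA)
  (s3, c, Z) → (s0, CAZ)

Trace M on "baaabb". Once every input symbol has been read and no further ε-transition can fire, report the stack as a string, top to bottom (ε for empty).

(s0, baaabb, Z)
  read b, top Z: go to s3, push CCZ → (s3, aaabb, CCZ)
  ε-move, top C: go to s3, push AA → (s3, aaabb, AACZ)
  read a, top A: go to s3, push CC → (s3, aabb, CCACZ)
  ε-move, top C: go to s3, push AA → (s3, aabb, AACACZ)
  read a, top A: go to s3, push CC → (s3, abb, CCACACZ)
  ε-move, top C: go to s3, push AA → (s3, abb, AACACACZ)
  read a, top A: go to s3, push CC → (s3, bb, CCACACACZ)
  ε-move, top C: go to s3, push AA → (s3, bb, AACACACACZ)
  read b, top A: go to s2, push AA → (s2, b, AAACACACACZ)
  read b, top A: go to s0, push ε → (s0, ε, AACACACACZ)
All input consumed in state s0 with stack AACACACACZ.

AACACACACZ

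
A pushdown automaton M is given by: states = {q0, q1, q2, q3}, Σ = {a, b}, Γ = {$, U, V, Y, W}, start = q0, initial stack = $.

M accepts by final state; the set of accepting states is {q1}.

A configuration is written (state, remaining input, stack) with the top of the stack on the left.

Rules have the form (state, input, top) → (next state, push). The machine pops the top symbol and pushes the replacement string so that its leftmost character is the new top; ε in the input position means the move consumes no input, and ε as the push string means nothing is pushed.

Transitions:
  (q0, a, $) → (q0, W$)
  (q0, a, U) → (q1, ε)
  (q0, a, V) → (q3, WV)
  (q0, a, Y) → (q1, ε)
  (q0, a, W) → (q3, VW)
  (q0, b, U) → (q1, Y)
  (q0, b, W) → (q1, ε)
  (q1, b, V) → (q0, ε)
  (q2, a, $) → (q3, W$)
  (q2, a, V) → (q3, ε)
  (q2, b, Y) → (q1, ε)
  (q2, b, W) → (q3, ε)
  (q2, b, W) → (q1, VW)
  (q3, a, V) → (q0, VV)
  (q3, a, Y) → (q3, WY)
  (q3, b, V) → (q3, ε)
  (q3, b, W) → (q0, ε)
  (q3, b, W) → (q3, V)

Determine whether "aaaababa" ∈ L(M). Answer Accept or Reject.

No computation consumes all input and reaches a final state.

Reject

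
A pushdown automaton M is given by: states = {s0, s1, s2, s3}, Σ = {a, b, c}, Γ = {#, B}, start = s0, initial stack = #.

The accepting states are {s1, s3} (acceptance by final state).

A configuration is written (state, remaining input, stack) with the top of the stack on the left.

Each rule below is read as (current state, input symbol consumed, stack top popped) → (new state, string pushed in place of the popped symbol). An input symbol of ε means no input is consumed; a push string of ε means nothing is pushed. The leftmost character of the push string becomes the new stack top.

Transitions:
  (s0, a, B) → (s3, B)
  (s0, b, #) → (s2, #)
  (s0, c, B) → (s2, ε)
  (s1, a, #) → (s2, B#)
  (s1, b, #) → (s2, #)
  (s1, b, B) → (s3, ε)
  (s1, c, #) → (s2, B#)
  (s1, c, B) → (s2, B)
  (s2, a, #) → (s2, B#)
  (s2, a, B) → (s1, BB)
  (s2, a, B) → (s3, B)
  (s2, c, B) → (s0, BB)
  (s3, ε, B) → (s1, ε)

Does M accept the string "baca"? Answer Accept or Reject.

One accepting computation: (s0, baca, #) ⊢ (s2, aca, #) ⊢ (s2, ca, B#) ⊢ (s0, a, BB#) ⊢ (s3, ε, BB#)
All input consumed and state s3 ∈ F.

Accept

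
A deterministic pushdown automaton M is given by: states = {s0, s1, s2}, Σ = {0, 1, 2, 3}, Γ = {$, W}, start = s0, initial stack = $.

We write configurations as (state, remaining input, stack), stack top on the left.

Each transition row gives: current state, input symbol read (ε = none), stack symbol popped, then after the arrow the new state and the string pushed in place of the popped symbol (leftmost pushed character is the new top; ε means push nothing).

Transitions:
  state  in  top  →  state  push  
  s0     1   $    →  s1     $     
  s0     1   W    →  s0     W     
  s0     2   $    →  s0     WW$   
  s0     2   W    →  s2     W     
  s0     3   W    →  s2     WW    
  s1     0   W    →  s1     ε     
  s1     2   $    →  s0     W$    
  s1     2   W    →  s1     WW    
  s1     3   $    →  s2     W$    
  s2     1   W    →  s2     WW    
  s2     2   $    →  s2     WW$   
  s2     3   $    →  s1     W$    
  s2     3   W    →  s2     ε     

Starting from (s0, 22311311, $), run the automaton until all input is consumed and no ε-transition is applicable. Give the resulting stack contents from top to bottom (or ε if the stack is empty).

WWWW$

(s0, 22311311, $) ⊢ (s0, 2311311, WW$) ⊢ (s2, 311311, WW$) ⊢ (s2, 11311, W$) ⊢ (s2, 1311, WW$) ⊢ (s2, 311, WWW$) ⊢ (s2, 11, WW$) ⊢ (s2, 1, WWW$) ⊢ (s2, ε, WWWW$)
All input consumed in state s2 with stack WWWW$.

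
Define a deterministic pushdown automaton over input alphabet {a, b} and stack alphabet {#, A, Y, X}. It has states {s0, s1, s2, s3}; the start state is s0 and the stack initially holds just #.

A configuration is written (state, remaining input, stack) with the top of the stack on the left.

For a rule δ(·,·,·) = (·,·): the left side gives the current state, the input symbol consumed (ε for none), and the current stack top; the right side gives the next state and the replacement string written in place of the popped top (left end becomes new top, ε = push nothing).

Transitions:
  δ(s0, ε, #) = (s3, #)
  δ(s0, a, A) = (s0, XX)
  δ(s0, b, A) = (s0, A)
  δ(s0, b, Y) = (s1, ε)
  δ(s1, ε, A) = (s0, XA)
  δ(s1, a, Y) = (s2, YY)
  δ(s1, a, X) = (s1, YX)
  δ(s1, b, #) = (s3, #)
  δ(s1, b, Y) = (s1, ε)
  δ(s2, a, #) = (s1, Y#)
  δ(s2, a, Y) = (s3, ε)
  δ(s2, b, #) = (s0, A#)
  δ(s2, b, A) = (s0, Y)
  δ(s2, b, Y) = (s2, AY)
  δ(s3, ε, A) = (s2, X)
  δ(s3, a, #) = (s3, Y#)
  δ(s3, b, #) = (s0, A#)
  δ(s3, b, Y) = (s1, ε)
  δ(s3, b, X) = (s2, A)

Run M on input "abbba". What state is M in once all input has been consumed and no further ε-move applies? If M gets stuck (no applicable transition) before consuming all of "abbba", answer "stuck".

(s0, abbba, #)
  ε-move, top #: go to s3, push # → (s3, abbba, #)
  read a, top #: go to s3, push Y# → (s3, bbba, Y#)
  read b, top Y: go to s1, push ε → (s1, bba, #)
  read b, top #: go to s3, push # → (s3, ba, #)
  read b, top #: go to s0, push A# → (s0, a, A#)
  read a, top A: go to s0, push XX → (s0, ε, XX#)
All input consumed; M is in state s0.

s0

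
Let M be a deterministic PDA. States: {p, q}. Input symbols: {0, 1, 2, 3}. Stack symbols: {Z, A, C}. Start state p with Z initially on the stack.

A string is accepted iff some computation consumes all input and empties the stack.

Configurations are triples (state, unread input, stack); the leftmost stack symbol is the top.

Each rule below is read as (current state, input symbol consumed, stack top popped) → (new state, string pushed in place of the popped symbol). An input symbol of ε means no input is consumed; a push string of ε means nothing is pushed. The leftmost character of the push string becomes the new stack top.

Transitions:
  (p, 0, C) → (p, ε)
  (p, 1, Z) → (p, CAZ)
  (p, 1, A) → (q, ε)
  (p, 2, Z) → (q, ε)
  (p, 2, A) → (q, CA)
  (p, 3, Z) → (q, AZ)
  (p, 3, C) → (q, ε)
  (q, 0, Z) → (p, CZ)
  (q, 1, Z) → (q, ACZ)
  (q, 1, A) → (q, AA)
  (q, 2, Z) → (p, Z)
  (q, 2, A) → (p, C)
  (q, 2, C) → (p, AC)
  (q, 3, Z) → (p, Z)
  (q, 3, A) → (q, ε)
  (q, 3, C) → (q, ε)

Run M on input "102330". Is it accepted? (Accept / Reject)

(p, 102330, Z)
  read 1, top Z: go to p, push CAZ → (p, 02330, CAZ)
  read 0, top C: go to p, push ε → (p, 2330, AZ)
  read 2, top A: go to q, push CA → (q, 330, CAZ)
  read 3, top C: go to q, push ε → (q, 30, AZ)
  read 3, top A: go to q, push ε → (q, 0, Z)
  read 0, top Z: go to p, push CZ → (p, ε, CZ)
All input consumed; stack is CZ, not empty, and no further ε-move applies.

Reject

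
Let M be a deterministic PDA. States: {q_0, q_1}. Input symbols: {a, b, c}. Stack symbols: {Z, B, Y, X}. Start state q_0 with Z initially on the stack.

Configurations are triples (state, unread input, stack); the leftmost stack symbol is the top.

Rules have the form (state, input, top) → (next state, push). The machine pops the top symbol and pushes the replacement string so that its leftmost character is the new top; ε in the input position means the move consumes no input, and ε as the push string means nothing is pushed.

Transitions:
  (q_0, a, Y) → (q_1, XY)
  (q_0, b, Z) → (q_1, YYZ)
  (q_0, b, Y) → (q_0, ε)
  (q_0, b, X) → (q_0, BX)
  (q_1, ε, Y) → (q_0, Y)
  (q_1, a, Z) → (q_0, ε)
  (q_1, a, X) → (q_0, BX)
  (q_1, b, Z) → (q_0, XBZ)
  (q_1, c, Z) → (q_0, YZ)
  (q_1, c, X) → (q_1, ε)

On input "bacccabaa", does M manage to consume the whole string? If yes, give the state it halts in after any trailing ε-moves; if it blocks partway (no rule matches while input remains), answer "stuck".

stuck

(q_0, bacccabaa, Z)
  read b, top Z: go to q_1, push YYZ → (q_1, acccabaa, YYZ)
  ε-move, top Y: go to q_0, push Y → (q_0, acccabaa, YYZ)
  read a, top Y: go to q_1, push XY → (q_1, cccabaa, XYYZ)
  read c, top X: go to q_1, push ε → (q_1, ccabaa, YYZ)
  ε-move, top Y: go to q_0, push Y → (q_0, ccabaa, YYZ)
No transition for (q_0, c, top Y); M blocks with input ccabaa remaining.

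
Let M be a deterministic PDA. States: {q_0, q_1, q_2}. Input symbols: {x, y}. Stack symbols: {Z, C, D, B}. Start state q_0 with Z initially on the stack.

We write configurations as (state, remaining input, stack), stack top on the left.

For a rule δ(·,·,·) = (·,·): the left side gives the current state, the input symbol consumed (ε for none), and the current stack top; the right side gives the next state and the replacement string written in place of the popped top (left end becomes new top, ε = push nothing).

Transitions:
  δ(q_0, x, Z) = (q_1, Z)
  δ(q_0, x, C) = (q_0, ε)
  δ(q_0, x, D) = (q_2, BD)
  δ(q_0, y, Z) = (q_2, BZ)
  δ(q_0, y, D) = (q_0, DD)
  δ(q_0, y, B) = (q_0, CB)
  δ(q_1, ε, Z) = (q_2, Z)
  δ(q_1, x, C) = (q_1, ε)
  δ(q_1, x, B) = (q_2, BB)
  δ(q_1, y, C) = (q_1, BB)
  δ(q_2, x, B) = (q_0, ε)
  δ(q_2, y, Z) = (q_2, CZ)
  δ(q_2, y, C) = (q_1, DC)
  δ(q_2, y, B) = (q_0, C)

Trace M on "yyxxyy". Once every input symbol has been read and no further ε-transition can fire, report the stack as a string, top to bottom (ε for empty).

(q_0, yyxxyy, Z)
  read y, top Z: go to q_2, push BZ → (q_2, yxxyy, BZ)
  read y, top B: go to q_0, push C → (q_0, xxyy, CZ)
  read x, top C: go to q_0, push ε → (q_0, xyy, Z)
  read x, top Z: go to q_1, push Z → (q_1, yy, Z)
  ε-move, top Z: go to q_2, push Z → (q_2, yy, Z)
  read y, top Z: go to q_2, push CZ → (q_2, y, CZ)
  read y, top C: go to q_1, push DC → (q_1, ε, DCZ)
All input consumed in state q_1 with stack DCZ.

DCZ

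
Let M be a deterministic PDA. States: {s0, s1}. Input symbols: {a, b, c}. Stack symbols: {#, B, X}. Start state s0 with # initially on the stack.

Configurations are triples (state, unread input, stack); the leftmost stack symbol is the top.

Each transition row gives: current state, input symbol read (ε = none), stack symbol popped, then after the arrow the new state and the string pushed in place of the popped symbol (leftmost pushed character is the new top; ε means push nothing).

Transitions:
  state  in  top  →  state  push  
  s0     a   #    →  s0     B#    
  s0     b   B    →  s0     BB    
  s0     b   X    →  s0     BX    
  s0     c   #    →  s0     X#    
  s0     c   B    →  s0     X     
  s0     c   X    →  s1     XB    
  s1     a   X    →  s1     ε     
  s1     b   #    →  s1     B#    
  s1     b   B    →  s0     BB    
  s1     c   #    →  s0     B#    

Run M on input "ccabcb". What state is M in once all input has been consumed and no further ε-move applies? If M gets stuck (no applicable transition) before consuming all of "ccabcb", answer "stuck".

(s0, ccabcb, #)
  read c, top #: go to s0, push X# → (s0, cabcb, X#)
  read c, top X: go to s1, push XB → (s1, abcb, XB#)
  read a, top X: go to s1, push ε → (s1, bcb, B#)
  read b, top B: go to s0, push BB → (s0, cb, BB#)
  read c, top B: go to s0, push X → (s0, b, XB#)
  read b, top X: go to s0, push BX → (s0, ε, BXB#)
All input consumed; M is in state s0.

s0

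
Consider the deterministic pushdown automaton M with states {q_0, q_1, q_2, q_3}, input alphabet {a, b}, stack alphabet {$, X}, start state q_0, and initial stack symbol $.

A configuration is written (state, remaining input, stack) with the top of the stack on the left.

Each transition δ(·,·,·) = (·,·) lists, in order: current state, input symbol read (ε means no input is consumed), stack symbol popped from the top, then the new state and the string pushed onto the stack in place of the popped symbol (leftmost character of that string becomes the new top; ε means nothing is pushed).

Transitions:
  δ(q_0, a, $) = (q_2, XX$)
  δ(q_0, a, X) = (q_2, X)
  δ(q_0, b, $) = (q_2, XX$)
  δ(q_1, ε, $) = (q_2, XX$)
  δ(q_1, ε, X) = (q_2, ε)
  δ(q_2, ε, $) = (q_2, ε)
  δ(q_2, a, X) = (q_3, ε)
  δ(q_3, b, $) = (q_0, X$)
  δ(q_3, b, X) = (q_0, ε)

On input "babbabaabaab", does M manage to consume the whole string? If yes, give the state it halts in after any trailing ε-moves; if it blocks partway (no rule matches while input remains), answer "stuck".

q_0

(q_0, babbabaabaab, $) ⊢ (q_2, abbabaabaab, XX$) ⊢ (q_3, bbabaabaab, X$) ⊢ (q_0, babaabaab, $) ⊢ (q_2, abaabaab, XX$) ⊢ (q_3, baabaab, X$) ⊢ (q_0, aabaab, $) ⊢ (q_2, abaab, XX$) ⊢ (q_3, baab, X$) ⊢ (q_0, aab, $) ⊢ (q_2, ab, XX$) ⊢ (q_3, b, X$) ⊢ (q_0, ε, $)
All input consumed; M is in state q_0.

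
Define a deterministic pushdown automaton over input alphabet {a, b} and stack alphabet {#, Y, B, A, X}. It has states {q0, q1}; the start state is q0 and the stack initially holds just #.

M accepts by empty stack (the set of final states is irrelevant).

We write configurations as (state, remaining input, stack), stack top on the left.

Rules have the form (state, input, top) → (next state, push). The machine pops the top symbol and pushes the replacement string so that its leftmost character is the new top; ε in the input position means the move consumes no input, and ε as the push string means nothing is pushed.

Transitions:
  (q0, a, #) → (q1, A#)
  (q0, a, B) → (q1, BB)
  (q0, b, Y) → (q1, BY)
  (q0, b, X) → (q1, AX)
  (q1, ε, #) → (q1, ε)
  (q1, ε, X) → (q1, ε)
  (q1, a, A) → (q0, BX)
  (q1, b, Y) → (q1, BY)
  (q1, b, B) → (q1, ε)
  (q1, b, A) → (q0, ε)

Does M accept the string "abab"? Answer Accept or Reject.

Reject

(q0, abab, #) ⊢ (q1, bab, A#) ⊢ (q0, ab, #) ⊢ (q1, b, A#) ⊢ (q0, ε, #)
All input consumed; stack is #, not empty, and no further ε-move applies.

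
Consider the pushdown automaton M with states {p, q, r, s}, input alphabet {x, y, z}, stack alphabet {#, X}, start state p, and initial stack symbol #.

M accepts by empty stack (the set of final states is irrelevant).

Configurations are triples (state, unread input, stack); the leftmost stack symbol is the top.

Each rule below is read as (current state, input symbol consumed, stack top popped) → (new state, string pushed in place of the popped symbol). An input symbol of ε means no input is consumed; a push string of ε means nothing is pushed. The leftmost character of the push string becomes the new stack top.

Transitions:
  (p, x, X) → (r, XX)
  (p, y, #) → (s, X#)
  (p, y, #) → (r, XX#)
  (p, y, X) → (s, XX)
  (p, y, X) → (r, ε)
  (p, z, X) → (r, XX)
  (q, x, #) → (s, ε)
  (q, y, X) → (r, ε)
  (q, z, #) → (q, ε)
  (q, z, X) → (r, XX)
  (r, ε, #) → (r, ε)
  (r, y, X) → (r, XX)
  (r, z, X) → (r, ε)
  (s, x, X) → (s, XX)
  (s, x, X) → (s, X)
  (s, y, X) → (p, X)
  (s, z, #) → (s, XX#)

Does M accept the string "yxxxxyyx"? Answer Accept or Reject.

No computation consumes all input and empties the stack.

Reject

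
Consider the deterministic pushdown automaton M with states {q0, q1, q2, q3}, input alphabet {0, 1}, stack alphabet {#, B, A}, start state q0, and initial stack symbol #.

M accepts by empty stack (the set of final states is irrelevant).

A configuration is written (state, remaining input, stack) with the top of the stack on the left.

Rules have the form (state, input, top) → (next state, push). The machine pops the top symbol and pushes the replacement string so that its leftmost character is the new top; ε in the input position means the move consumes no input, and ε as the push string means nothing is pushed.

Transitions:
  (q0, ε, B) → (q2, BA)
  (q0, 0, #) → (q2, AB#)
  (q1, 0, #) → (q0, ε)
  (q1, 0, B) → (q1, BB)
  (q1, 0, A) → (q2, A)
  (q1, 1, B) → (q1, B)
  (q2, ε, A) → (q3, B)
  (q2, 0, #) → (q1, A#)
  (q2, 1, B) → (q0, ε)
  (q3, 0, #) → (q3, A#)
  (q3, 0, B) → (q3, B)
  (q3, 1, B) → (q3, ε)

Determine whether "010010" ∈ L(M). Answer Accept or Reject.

(q0, 010010, #)
  read 0, top #: go to q2, push AB# → (q2, 10010, AB#)
  ε-move, top A: go to q3, push B → (q3, 10010, BB#)
  read 1, top B: go to q3, push ε → (q3, 0010, B#)
  read 0, top B: go to q3, push B → (q3, 010, B#)
  read 0, top B: go to q3, push B → (q3, 10, B#)
  read 1, top B: go to q3, push ε → (q3, 0, #)
  read 0, top #: go to q3, push A# → (q3, ε, A#)
All input consumed; stack is A#, not empty, and no further ε-move applies.

Reject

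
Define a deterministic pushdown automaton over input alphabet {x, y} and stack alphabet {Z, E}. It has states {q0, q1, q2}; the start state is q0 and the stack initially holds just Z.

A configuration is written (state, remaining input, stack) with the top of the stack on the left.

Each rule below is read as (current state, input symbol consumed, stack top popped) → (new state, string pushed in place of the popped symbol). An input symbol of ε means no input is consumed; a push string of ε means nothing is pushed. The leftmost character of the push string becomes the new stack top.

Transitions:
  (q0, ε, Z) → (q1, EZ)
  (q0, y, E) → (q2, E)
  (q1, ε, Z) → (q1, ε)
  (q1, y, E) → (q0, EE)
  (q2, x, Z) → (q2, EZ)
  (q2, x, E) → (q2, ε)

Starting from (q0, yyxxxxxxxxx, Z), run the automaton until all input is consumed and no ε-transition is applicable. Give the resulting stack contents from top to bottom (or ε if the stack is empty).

EZ

(q0, yyxxxxxxxxx, Z)
  ε-move, top Z: go to q1, push EZ → (q1, yyxxxxxxxxx, EZ)
  read y, top E: go to q0, push EE → (q0, yxxxxxxxxx, EEZ)
  read y, top E: go to q2, push E → (q2, xxxxxxxxx, EEZ)
  read x, top E: go to q2, push ε → (q2, xxxxxxxx, EZ)
  read x, top E: go to q2, push ε → (q2, xxxxxxx, Z)
  read x, top Z: go to q2, push EZ → (q2, xxxxxx, EZ)
  read x, top E: go to q2, push ε → (q2, xxxxx, Z)
  read x, top Z: go to q2, push EZ → (q2, xxxx, EZ)
  read x, top E: go to q2, push ε → (q2, xxx, Z)
  read x, top Z: go to q2, push EZ → (q2, xx, EZ)
  read x, top E: go to q2, push ε → (q2, x, Z)
  read x, top Z: go to q2, push EZ → (q2, ε, EZ)
All input consumed in state q2 with stack EZ.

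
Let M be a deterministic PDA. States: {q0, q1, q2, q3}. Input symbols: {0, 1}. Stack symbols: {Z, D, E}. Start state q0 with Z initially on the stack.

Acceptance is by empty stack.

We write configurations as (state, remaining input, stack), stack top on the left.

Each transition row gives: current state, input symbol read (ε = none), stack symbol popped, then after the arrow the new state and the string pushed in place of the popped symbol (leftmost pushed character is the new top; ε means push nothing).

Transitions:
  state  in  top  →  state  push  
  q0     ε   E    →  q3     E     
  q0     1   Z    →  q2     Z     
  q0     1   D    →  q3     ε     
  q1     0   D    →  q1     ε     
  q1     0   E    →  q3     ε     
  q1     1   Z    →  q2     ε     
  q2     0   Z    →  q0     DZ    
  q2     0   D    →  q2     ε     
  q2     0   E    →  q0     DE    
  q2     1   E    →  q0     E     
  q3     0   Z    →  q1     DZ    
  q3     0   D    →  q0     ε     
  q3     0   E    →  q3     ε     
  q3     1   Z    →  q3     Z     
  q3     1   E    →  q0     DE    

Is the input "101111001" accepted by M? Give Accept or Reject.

(q0, 101111001, Z)
  read 1, top Z: go to q2, push Z → (q2, 01111001, Z)
  read 0, top Z: go to q0, push DZ → (q0, 1111001, DZ)
  read 1, top D: go to q3, push ε → (q3, 111001, Z)
  read 1, top Z: go to q3, push Z → (q3, 11001, Z)
  read 1, top Z: go to q3, push Z → (q3, 1001, Z)
  read 1, top Z: go to q3, push Z → (q3, 001, Z)
  read 0, top Z: go to q1, push DZ → (q1, 01, DZ)
  read 0, top D: go to q1, push ε → (q1, 1, Z)
  read 1, top Z: go to q2, push ε → (q2, ε, ε)
All input consumed and the stack is empty.

Accept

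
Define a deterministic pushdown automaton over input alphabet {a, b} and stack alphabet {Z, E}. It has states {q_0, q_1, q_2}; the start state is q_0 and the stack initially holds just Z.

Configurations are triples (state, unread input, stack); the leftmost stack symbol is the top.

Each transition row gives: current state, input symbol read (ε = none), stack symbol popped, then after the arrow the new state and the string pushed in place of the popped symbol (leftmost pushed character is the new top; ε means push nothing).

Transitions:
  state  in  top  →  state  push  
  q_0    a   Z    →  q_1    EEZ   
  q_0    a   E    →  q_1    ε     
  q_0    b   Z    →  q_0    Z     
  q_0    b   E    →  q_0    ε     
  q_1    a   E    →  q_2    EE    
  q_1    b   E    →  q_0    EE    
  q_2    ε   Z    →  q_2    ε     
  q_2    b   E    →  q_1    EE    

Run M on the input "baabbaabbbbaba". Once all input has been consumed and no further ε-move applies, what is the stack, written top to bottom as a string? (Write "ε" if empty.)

(q_0, baabbaabbbbaba, Z)
  read b, top Z: go to q_0, push Z → (q_0, aabbaabbbbaba, Z)
  read a, top Z: go to q_1, push EEZ → (q_1, abbaabbbbaba, EEZ)
  read a, top E: go to q_2, push EE → (q_2, bbaabbbbaba, EEEZ)
  read b, top E: go to q_1, push EE → (q_1, baabbbbaba, EEEEZ)
  read b, top E: go to q_0, push EE → (q_0, aabbbbaba, EEEEEZ)
  read a, top E: go to q_1, push ε → (q_1, abbbbaba, EEEEZ)
  read a, top E: go to q_2, push EE → (q_2, bbbbaba, EEEEEZ)
  read b, top E: go to q_1, push EE → (q_1, bbbaba, EEEEEEZ)
  read b, top E: go to q_0, push EE → (q_0, bbaba, EEEEEEEZ)
  read b, top E: go to q_0, push ε → (q_0, baba, EEEEEEZ)
  read b, top E: go to q_0, push ε → (q_0, aba, EEEEEZ)
  read a, top E: go to q_1, push ε → (q_1, ba, EEEEZ)
  read b, top E: go to q_0, push EE → (q_0, a, EEEEEZ)
  read a, top E: go to q_1, push ε → (q_1, ε, EEEEZ)
All input consumed in state q_1 with stack EEEEZ.

EEEEZ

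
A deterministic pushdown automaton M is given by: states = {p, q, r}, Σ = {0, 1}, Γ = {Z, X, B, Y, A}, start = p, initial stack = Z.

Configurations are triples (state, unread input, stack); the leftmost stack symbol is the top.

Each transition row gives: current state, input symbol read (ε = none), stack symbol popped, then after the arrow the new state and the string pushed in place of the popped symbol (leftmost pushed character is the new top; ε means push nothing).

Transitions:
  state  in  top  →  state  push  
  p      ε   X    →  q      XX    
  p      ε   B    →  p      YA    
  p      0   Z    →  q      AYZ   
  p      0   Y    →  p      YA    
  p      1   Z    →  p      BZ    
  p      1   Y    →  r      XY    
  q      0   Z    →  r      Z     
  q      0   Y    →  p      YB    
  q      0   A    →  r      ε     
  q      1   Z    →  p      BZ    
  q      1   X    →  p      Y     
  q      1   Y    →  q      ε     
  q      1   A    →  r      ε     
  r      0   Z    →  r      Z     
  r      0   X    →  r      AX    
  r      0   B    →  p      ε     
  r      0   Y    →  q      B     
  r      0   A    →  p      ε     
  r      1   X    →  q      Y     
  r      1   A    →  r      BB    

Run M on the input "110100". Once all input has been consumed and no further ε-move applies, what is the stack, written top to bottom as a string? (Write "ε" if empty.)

(p, 110100, Z) ⊢ (p, 10100, BZ) ⊢ (p, 10100, YAZ) ⊢ (r, 0100, XYAZ) ⊢ (r, 100, AXYAZ) ⊢ (r, 00, BBXYAZ) ⊢ (p, 0, BXYAZ) ⊢ (p, 0, YAXYAZ) ⊢ (p, ε, YAAXYAZ)
All input consumed in state p with stack YAAXYAZ.

YAAXYAZ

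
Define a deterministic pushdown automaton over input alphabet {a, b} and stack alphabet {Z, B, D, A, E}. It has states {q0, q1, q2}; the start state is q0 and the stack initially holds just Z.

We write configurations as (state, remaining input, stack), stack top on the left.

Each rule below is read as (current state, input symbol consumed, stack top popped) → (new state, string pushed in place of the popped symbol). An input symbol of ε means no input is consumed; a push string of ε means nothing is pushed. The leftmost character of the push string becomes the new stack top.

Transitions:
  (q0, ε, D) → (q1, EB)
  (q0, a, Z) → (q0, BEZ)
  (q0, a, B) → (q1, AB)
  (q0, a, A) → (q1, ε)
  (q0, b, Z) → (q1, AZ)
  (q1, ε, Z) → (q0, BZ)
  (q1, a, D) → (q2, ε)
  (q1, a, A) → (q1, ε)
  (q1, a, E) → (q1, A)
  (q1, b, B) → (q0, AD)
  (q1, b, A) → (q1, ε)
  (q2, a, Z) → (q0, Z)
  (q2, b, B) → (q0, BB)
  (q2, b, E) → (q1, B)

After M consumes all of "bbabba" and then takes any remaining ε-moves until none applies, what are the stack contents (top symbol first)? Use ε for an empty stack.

DZ

(q0, bbabba, Z)
  read b, top Z: go to q1, push AZ → (q1, babba, AZ)
  read b, top A: go to q1, push ε → (q1, abba, Z)
  ε-move, top Z: go to q0, push BZ → (q0, abba, BZ)
  read a, top B: go to q1, push AB → (q1, bba, ABZ)
  read b, top A: go to q1, push ε → (q1, ba, BZ)
  read b, top B: go to q0, push AD → (q0, a, ADZ)
  read a, top A: go to q1, push ε → (q1, ε, DZ)
All input consumed in state q1 with stack DZ.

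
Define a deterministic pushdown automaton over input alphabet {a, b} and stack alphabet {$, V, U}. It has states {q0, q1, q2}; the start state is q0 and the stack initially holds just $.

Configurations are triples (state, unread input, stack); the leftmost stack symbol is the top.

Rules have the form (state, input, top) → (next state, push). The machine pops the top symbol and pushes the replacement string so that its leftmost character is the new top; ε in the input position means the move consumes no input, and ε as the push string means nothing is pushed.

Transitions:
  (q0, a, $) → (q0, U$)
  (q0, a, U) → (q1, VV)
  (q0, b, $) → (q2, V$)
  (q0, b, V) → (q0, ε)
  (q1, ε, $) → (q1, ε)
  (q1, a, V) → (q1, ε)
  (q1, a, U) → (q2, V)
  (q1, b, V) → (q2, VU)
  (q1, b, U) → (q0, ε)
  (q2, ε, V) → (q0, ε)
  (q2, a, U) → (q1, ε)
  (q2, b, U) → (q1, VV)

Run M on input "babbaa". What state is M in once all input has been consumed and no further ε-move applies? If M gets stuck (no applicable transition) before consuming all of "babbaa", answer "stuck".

stuck

(q0, babbaa, $)
  read b, top $: go to q2, push V$ → (q2, abbaa, V$)
  ε-move, top V: go to q0, push ε → (q0, abbaa, $)
  read a, top $: go to q0, push U$ → (q0, bbaa, U$)
No transition for (q0, b, top U); M blocks with input bbaa remaining.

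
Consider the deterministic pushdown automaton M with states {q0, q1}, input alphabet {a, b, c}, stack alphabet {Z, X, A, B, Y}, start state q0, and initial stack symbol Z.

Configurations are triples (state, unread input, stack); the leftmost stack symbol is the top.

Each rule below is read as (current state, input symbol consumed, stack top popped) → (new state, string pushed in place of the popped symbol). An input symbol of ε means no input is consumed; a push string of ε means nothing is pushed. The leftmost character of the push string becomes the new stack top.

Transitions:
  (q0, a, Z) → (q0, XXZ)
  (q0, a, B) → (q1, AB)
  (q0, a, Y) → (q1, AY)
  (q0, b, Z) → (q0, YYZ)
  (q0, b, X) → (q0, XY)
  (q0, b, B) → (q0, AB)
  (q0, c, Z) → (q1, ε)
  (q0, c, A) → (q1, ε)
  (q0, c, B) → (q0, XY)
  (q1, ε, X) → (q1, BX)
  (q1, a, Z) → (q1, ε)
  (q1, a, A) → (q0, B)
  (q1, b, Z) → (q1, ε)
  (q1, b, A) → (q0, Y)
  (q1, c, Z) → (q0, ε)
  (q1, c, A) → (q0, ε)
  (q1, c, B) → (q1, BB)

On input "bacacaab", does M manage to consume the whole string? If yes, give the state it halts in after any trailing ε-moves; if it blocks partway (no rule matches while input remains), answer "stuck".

q0

(q0, bacacaab, Z)
  read b, top Z: go to q0, push YYZ → (q0, acacaab, YYZ)
  read a, top Y: go to q1, push AY → (q1, cacaab, AYYZ)
  read c, top A: go to q0, push ε → (q0, acaab, YYZ)
  read a, top Y: go to q1, push AY → (q1, caab, AYYZ)
  read c, top A: go to q0, push ε → (q0, aab, YYZ)
  read a, top Y: go to q1, push AY → (q1, ab, AYYZ)
  read a, top A: go to q0, push B → (q0, b, BYYZ)
  read b, top B: go to q0, push AB → (q0, ε, ABYYZ)
All input consumed; M is in state q0.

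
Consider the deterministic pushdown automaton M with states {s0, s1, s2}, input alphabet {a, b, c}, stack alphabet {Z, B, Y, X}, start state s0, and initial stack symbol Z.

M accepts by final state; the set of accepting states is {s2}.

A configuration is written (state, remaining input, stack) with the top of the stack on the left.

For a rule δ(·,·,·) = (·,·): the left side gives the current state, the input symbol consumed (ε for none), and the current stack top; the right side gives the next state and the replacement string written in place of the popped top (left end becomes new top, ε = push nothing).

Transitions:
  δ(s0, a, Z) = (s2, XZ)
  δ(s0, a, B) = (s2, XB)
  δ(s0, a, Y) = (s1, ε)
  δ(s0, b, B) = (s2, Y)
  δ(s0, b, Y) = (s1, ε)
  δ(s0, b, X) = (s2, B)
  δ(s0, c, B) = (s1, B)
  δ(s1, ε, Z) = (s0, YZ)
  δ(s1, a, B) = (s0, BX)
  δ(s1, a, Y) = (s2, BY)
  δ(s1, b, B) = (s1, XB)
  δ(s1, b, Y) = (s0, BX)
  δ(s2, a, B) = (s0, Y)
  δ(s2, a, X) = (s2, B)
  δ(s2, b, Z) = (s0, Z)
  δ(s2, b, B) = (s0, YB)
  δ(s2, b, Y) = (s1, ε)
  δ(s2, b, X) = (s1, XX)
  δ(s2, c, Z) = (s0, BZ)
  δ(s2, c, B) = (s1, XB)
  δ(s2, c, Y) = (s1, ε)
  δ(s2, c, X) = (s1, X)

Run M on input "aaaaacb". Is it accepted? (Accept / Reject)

(s0, aaaaacb, Z) ⊢ (s2, aaaacb, XZ) ⊢ (s2, aaacb, BZ) ⊢ (s0, aacb, YZ) ⊢ (s1, acb, Z) ⊢ (s0, acb, YZ) ⊢ (s1, cb, Z) ⊢ (s0, cb, YZ)
No transition applies at (s0, cb, YZ); input not fully consumed.

Reject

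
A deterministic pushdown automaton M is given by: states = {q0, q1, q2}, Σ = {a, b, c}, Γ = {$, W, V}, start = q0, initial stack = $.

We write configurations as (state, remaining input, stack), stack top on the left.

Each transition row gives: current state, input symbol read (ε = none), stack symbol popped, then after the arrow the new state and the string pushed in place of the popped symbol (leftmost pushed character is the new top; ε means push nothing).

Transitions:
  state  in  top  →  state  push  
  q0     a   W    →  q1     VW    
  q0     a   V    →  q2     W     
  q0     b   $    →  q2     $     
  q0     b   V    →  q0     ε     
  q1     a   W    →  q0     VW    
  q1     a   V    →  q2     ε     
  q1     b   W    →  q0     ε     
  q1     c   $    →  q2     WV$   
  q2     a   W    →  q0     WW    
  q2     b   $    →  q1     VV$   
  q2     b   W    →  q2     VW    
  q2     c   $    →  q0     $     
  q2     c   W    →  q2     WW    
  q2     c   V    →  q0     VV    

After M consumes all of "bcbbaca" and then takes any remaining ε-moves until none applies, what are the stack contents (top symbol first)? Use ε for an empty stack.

(q0, bcbbaca, $)
  read b, top $: go to q2, push $ → (q2, cbbaca, $)
  read c, top $: go to q0, push $ → (q0, bbaca, $)
  read b, top $: go to q2, push $ → (q2, baca, $)
  read b, top $: go to q1, push VV$ → (q1, aca, VV$)
  read a, top V: go to q2, push ε → (q2, ca, V$)
  read c, top V: go to q0, push VV → (q0, a, VV$)
  read a, top V: go to q2, push W → (q2, ε, WV$)
All input consumed in state q2 with stack WV$.

WV$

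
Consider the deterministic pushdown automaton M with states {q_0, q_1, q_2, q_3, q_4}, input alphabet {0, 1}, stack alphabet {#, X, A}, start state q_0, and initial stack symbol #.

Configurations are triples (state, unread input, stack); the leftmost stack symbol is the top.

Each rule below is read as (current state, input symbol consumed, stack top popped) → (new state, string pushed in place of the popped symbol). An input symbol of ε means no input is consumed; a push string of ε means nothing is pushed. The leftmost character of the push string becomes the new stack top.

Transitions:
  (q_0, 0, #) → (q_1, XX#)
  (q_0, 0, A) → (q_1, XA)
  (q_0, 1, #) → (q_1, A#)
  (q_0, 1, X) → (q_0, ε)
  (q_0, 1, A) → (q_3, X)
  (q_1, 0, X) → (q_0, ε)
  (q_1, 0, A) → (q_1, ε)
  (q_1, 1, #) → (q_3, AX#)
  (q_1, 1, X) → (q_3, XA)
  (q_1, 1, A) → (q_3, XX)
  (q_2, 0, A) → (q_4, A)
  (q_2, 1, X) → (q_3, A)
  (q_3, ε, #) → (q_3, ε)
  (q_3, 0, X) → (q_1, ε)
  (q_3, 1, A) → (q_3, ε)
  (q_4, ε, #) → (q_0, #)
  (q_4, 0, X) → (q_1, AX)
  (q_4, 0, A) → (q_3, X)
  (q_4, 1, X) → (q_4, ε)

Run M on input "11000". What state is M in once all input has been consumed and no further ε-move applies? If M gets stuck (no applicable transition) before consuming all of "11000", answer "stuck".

q_1

(q_0, 11000, #)
  read 1, top #: go to q_1, push A# → (q_1, 1000, A#)
  read 1, top A: go to q_3, push XX → (q_3, 000, XX#)
  read 0, top X: go to q_1, push ε → (q_1, 00, X#)
  read 0, top X: go to q_0, push ε → (q_0, 0, #)
  read 0, top #: go to q_1, push XX# → (q_1, ε, XX#)
All input consumed; M is in state q_1.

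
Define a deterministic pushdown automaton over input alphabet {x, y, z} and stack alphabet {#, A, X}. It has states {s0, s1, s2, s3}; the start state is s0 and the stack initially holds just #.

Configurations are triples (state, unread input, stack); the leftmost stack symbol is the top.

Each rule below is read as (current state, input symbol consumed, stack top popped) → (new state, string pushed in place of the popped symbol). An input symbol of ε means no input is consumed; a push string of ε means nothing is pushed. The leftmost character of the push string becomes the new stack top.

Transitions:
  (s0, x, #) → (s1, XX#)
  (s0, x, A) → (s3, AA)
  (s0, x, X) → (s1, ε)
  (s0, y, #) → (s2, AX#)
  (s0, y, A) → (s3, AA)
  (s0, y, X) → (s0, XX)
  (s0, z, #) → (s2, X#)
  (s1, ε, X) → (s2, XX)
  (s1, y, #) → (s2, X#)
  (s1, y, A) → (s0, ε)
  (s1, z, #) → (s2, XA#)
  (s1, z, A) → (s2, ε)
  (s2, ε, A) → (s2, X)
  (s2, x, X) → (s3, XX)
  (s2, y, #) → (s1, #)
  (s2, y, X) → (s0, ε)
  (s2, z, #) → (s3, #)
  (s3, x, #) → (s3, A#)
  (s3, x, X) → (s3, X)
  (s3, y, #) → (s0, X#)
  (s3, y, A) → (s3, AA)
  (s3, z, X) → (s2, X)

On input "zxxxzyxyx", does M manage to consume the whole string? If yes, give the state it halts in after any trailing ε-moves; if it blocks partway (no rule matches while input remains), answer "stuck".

s3

(s0, zxxxzyxyx, #)
  read z, top #: go to s2, push X# → (s2, xxxzyxyx, X#)
  read x, top X: go to s3, push XX → (s3, xxzyxyx, XX#)
  read x, top X: go to s3, push X → (s3, xzyxyx, XX#)
  read x, top X: go to s3, push X → (s3, zyxyx, XX#)
  read z, top X: go to s2, push X → (s2, yxyx, XX#)
  read y, top X: go to s0, push ε → (s0, xyx, X#)
  read x, top X: go to s1, push ε → (s1, yx, #)
  read y, top #: go to s2, push X# → (s2, x, X#)
  read x, top X: go to s3, push XX → (s3, ε, XX#)
All input consumed; M is in state s3.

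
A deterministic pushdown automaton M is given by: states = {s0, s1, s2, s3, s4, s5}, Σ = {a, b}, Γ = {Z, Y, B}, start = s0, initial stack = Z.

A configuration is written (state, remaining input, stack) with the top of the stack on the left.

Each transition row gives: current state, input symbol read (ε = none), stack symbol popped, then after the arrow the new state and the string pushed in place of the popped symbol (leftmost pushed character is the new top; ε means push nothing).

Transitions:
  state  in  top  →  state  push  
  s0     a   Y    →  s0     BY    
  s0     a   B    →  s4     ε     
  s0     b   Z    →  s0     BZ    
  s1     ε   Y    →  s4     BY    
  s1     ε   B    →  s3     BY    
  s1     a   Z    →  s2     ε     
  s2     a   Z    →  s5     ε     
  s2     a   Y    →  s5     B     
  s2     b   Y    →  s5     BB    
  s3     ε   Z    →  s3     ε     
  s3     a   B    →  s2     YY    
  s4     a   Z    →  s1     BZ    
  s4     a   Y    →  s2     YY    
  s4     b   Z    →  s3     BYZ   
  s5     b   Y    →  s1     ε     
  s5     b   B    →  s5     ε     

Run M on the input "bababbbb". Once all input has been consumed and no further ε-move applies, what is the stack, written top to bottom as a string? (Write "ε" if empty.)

(s0, bababbbb, Z)
  read b, top Z: go to s0, push BZ → (s0, ababbbb, BZ)
  read a, top B: go to s4, push ε → (s4, babbbb, Z)
  read b, top Z: go to s3, push BYZ → (s3, abbbb, BYZ)
  read a, top B: go to s2, push YY → (s2, bbbb, YYYZ)
  read b, top Y: go to s5, push BB → (s5, bbb, BBYYZ)
  read b, top B: go to s5, push ε → (s5, bb, BYYZ)
  read b, top B: go to s5, push ε → (s5, b, YYZ)
  read b, top Y: go to s1, push ε → (s1, ε, YZ)
  ε-move, top Y: go to s4, push BY → (s4, ε, BYZ)
All input consumed in state s4 with stack BYZ.

BYZ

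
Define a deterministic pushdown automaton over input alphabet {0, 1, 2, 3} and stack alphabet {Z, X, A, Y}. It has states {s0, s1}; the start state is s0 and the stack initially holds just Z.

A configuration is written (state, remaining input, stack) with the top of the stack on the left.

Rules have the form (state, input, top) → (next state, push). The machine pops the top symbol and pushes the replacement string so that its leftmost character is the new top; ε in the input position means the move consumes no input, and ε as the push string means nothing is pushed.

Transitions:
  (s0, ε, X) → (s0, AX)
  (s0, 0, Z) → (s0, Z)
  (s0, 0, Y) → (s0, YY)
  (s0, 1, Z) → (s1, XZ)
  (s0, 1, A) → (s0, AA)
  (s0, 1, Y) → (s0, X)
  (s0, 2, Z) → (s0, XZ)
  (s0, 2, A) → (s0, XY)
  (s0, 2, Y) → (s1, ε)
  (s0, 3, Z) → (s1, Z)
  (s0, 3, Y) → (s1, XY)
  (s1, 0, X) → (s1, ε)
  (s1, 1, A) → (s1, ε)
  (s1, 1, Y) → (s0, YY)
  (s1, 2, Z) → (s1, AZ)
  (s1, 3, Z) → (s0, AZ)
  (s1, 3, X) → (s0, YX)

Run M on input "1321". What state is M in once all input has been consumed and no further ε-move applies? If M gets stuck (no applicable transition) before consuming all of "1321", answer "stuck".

stuck

(s0, 1321, Z) ⊢ (s1, 321, XZ) ⊢ (s0, 21, YXZ) ⊢ (s1, 1, XZ)
No transition for (s1, 1, top X); M blocks with input 1 remaining.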